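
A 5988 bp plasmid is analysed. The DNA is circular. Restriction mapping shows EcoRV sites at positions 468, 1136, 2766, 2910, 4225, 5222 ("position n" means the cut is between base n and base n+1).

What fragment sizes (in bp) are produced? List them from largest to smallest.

Circular molecule, 6 cuts → 6 fragments:
  1136 − 468 = 668 bp
  2766 − 1136 = 1630 bp
  2910 − 2766 = 144 bp
  4225 − 2910 = 1315 bp
  5222 − 4225 = 997 bp
  wrap: 5988 − 5222 + 468 = 1234 bp
Sorted largest to smallest: 1630, 1315, 1234, 997, 668, 144 bp.

1630, 1315, 1234, 997, 668, 144 bp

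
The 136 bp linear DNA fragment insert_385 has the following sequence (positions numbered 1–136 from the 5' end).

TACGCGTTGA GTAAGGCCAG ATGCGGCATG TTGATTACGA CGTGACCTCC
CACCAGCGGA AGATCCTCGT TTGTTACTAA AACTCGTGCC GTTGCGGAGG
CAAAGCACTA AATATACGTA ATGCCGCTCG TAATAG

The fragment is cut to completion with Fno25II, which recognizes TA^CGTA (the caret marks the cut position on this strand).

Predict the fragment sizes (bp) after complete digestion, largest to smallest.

116, 20 bp

The Fno25II site (TACGTA) starts at position 115.
Fno25II cuts after base 2 of each site, so after position 116.
Linear molecule, 1 cut → 2 fragments:
  1–116 → 116 bp
  117–136 → 20 bp
Sorted largest to smallest: 116, 20 bp.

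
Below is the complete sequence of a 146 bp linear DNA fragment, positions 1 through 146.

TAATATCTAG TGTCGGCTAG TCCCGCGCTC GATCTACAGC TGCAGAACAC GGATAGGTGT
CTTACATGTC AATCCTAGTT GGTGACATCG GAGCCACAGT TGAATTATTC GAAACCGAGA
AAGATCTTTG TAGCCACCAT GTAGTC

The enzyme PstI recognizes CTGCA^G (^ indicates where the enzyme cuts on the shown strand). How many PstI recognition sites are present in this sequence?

CTGCAG occurs starting at position 40.
PstI cuts at 1 site.

1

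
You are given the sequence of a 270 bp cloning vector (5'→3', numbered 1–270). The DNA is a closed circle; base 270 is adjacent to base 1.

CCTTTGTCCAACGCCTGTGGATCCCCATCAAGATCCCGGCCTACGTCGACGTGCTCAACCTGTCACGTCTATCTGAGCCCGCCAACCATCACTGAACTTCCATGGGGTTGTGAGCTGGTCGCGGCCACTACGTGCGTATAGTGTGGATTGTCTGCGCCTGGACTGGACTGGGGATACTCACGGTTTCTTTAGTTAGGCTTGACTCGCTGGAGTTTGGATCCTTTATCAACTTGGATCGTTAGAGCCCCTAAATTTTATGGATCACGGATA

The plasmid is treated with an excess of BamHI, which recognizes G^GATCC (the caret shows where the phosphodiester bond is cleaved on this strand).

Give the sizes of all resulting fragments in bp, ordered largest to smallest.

BamHI sites (GGATCC) start at positions 19, 216.
BamHI cuts after the first base of each site, so after positions 19, 216.
Circular molecule, 2 cuts → 2 fragments:
  20–216 → 197 bp
  217–270 then 1–19 → 54 + 19 = 73 bp
Sorted largest to smallest: 197, 73 bp.

197, 73 bp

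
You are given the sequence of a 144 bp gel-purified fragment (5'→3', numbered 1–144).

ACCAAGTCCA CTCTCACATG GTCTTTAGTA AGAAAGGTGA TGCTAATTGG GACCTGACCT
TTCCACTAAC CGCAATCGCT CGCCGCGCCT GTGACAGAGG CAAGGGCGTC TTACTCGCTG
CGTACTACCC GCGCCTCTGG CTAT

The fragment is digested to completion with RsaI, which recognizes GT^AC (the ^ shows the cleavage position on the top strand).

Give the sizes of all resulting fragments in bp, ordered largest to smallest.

The RsaI site (GTAC) starts at position 122.
RsaI cuts after base 2 of each site, so after position 123.
Linear molecule, 1 cut → 2 fragments:
  1–123 → 123 bp
  124–144 → 21 bp
Sorted largest to smallest: 123, 21 bp.

123, 21 bp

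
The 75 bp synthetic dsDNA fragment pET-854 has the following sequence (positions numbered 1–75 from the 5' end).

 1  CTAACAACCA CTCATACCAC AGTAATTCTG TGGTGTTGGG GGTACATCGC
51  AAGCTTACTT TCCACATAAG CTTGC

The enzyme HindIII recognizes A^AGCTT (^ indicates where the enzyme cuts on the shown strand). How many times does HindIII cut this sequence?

2

AAGCTT occurs starting at positions 51, 68.
HindIII cuts at 2 sites.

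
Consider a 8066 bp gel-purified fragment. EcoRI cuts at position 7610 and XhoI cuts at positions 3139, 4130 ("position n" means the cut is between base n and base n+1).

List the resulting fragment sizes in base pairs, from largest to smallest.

Combined cut positions (sorted): 3139, 4130, 7610.
Linear molecule, 3 cuts → 4 fragments:
  3139 − 0 = 3139 bp
  4130 − 3139 = 991 bp
  7610 − 4130 = 3480 bp
  8066 − 7610 = 456 bp
Sorted largest to smallest: 3480, 3139, 991, 456 bp.

3480, 3139, 991, 456 bp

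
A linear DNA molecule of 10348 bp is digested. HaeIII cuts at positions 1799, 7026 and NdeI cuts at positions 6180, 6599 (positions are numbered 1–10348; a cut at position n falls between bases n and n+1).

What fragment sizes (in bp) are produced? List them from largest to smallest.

Combined cut positions (sorted): 1799, 6180, 6599, 7026.
Linear molecule, 4 cuts → 5 fragments:
  1799 − 0 = 1799 bp
  6180 − 1799 = 4381 bp
  6599 − 6180 = 419 bp
  7026 − 6599 = 427 bp
  10348 − 7026 = 3322 bp
Sorted largest to smallest: 4381, 3322, 1799, 427, 419 bp.

4381, 3322, 1799, 427, 419 bp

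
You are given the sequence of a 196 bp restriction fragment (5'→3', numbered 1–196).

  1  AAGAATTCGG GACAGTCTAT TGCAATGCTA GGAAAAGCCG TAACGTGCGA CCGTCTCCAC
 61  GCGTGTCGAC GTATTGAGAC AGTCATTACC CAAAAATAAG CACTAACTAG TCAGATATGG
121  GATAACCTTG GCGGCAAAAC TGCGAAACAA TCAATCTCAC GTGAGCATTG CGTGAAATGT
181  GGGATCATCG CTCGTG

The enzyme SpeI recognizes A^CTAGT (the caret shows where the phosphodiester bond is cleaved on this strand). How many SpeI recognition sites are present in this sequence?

ACTAGT occurs starting at position 106.
SpeI cuts at 1 site.

1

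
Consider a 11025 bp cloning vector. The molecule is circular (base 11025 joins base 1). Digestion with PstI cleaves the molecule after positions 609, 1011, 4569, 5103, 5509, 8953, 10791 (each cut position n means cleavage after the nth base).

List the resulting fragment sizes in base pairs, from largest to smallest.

3558, 3444, 1838, 843, 534, 406, 402 bp

Circular molecule, 7 cuts → 7 fragments:
  1011 − 609 = 402 bp
  4569 − 1011 = 3558 bp
  5103 − 4569 = 534 bp
  5509 − 5103 = 406 bp
  8953 − 5509 = 3444 bp
  10791 − 8953 = 1838 bp
  wrap: 11025 − 10791 + 609 = 843 bp
Sorted largest to smallest: 3558, 3444, 1838, 843, 534, 406, 402 bp.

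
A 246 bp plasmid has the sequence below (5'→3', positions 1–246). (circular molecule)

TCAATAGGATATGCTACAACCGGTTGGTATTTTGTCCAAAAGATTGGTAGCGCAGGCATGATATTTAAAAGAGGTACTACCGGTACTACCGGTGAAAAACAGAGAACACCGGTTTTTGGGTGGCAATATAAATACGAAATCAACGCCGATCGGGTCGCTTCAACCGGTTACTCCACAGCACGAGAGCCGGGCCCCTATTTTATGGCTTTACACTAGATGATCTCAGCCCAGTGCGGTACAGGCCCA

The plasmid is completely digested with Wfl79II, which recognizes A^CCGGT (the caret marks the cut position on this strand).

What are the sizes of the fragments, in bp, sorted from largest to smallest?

Wfl79II sites (ACCGGT) start at positions 19, 79, 88, 108, 163.
Wfl79II cuts after the first base of each site, so after positions 19, 79, 88, 108, 163.
Circular molecule, 5 cuts → 5 fragments:
  20–79 → 60 bp
  80–88 → 9 bp
  89–108 → 20 bp
  109–163 → 55 bp
  164–246 then 1–19 → 83 + 19 = 102 bp
Sorted largest to smallest: 102, 60, 55, 20, 9 bp.

102, 60, 55, 20, 9 bp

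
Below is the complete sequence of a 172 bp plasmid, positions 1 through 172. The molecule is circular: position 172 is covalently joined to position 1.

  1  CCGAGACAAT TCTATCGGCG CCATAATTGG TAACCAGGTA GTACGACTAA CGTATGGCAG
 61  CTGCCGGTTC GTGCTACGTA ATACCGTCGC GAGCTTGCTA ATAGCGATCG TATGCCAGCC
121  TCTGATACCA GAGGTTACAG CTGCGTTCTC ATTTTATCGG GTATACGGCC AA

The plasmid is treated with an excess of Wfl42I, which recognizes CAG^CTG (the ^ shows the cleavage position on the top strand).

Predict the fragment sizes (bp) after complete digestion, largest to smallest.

92, 80 bp

Wfl42I sites (CAGCTG) start at positions 58, 138.
Wfl42I cuts after base 3 of each site, so after positions 60, 140.
Circular molecule, 2 cuts → 2 fragments:
  61–140 → 80 bp
  141–172 then 1–60 → 32 + 60 = 92 bp
Sorted largest to smallest: 92, 80 bp.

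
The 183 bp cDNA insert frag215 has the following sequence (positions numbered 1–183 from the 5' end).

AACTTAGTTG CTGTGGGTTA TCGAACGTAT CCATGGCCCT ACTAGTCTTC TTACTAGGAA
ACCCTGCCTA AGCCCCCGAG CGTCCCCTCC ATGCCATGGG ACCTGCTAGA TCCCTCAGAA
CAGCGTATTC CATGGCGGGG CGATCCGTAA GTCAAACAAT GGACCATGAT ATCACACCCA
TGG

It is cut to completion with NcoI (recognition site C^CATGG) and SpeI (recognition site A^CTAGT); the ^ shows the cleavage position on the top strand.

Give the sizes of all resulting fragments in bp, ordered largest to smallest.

53, 48, 36, 31, 10, 5 bp

NcoI sites (CCATGG) start at positions 31, 94, 130, 178.
NcoI cuts after the first base of each site, so after positions 31, 94, 130, 178.
The SpeI site (ACTAGT) starts at position 41.
SpeI cuts after the first base of each site, so after position 41.
Combined cut positions: 31, 41, 94, 130, 178.
Linear molecule, 5 cuts → 6 fragments:
  1–31 → 31 bp
  32–41 → 10 bp
  42–94 → 53 bp
  95–130 → 36 bp
  131–178 → 48 bp
  179–183 → 5 bp
Sorted largest to smallest: 53, 48, 36, 31, 10, 5 bp.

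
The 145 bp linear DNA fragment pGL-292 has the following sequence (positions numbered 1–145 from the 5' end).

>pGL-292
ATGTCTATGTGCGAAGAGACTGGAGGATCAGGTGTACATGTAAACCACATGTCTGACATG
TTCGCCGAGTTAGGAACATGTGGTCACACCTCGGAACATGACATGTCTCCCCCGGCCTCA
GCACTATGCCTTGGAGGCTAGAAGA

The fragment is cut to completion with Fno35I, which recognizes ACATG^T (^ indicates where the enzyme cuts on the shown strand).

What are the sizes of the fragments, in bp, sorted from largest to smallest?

Fno35I sites (ACATGT) start at positions 36, 47, 56, 76, 101.
Fno35I cuts after base 5 of each site (before the last base), so after positions 40, 51, 60, 80, 105.
Linear molecule, 5 cuts → 6 fragments:
  1–40 → 40 bp
  41–51 → 11 bp
  52–60 → 9 bp
  61–80 → 20 bp
  81–105 → 25 bp
  106–145 → 40 bp
Sorted largest to smallest: 40, 40, 25, 20, 11, 9 bp.

40, 40, 25, 20, 11, 9 bp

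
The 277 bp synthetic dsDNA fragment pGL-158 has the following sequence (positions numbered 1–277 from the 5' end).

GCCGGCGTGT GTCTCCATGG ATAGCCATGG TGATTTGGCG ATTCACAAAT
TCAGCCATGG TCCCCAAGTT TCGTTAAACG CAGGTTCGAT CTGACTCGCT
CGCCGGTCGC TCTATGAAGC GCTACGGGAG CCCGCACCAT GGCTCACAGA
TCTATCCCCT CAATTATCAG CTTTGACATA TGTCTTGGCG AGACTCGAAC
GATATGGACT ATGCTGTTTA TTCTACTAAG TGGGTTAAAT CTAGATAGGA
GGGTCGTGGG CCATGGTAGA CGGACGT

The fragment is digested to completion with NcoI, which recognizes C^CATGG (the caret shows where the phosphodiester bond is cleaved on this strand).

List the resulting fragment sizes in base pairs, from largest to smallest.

124, 82, 30, 16, 15, 10 bp

NcoI sites (CCATGG) start at positions 15, 25, 55, 137, 261.
NcoI cuts after the first base of each site, so after positions 15, 25, 55, 137, 261.
Linear molecule, 5 cuts → 6 fragments:
  1–15 → 15 bp
  16–25 → 10 bp
  26–55 → 30 bp
  56–137 → 82 bp
  138–261 → 124 bp
  262–277 → 16 bp
Sorted largest to smallest: 124, 82, 30, 16, 15, 10 bp.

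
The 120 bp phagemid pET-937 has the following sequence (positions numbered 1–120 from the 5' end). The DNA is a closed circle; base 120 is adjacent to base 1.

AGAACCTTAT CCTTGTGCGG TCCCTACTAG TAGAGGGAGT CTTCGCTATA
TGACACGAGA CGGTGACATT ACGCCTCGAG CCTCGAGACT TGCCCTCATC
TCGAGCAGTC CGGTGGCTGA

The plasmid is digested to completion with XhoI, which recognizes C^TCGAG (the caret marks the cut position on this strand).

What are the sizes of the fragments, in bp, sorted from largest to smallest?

95, 18, 7 bp

XhoI sites (CTCGAG) start at positions 75, 82, 100.
XhoI cuts after the first base of each site, so after positions 75, 82, 100.
Circular molecule, 3 cuts → 3 fragments:
  76–82 → 7 bp
  83–100 → 18 bp
  101–120 then 1–75 → 20 + 75 = 95 bp
Sorted largest to smallest: 95, 18, 7 bp.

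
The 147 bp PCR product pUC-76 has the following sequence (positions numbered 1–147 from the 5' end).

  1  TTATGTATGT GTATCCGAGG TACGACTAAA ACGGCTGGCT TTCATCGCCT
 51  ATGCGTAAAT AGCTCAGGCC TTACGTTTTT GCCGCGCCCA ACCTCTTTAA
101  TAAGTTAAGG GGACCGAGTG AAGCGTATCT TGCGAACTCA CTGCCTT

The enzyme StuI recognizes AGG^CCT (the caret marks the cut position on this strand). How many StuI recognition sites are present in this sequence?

1

AGGCCT occurs starting at position 66.
StuI cuts at 1 site.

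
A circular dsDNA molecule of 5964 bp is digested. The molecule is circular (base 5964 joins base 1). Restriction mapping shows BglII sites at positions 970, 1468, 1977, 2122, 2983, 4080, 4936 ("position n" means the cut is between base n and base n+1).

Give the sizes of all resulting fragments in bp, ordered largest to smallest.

Circular molecule, 7 cuts → 7 fragments:
  1468 − 970 = 498 bp
  1977 − 1468 = 509 bp
  2122 − 1977 = 145 bp
  2983 − 2122 = 861 bp
  4080 − 2983 = 1097 bp
  4936 − 4080 = 856 bp
  wrap: 5964 − 4936 + 970 = 1998 bp
Sorted largest to smallest: 1998, 1097, 861, 856, 509, 498, 145 bp.

1998, 1097, 861, 856, 509, 498, 145 bp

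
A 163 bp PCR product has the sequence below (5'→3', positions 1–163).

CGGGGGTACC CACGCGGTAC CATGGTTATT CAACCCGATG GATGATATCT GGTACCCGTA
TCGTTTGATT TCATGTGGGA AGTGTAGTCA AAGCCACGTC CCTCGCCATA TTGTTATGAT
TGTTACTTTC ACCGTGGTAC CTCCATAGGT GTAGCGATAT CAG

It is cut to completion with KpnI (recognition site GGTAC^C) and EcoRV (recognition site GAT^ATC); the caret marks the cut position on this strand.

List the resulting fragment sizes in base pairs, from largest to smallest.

85, 26, 18, 11, 9, 9, 5 bp

KpnI sites (GGTACC) start at positions 5, 16, 51, 136.
KpnI cuts after base 5 of each site (before the last base), so after positions 9, 20, 55, 140.
EcoRV sites (GATATC) start at positions 44, 156.
EcoRV cuts after base 3 of each site, so after positions 46, 158.
Combined cut positions: 9, 20, 46, 55, 140, 158.
Linear molecule, 6 cuts → 7 fragments:
  1–9 → 9 bp
  10–20 → 11 bp
  21–46 → 26 bp
  47–55 → 9 bp
  56–140 → 85 bp
  141–158 → 18 bp
  159–163 → 5 bp
Sorted largest to smallest: 85, 26, 18, 11, 9, 9, 5 bp.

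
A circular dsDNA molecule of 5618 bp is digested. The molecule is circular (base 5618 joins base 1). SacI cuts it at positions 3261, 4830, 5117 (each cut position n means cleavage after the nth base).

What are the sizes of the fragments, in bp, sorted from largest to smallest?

Circular molecule, 3 cuts → 3 fragments:
  4830 − 3261 = 1569 bp
  5117 − 4830 = 287 bp
  wrap: 5618 − 5117 + 3261 = 3762 bp
Sorted largest to smallest: 3762, 1569, 287 bp.

3762, 1569, 287 bp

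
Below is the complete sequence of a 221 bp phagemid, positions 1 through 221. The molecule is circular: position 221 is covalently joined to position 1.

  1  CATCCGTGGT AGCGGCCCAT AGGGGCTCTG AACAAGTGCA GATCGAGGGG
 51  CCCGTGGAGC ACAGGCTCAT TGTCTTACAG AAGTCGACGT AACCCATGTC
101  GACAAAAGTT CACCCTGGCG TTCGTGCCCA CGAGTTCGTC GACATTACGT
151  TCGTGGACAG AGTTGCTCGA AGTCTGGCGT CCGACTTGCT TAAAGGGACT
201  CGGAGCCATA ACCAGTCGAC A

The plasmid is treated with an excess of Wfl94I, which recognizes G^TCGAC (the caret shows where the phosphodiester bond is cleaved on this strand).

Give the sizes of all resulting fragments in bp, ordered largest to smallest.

89, 77, 40, 15 bp

Wfl94I sites (GTCGAC) start at positions 83, 98, 138, 215.
Wfl94I cuts after the first base of each site, so after positions 83, 98, 138, 215.
Circular molecule, 4 cuts → 4 fragments:
  84–98 → 15 bp
  99–138 → 40 bp
  139–215 → 77 bp
  216–221 then 1–83 → 6 + 83 = 89 bp
Sorted largest to smallest: 89, 77, 40, 15 bp.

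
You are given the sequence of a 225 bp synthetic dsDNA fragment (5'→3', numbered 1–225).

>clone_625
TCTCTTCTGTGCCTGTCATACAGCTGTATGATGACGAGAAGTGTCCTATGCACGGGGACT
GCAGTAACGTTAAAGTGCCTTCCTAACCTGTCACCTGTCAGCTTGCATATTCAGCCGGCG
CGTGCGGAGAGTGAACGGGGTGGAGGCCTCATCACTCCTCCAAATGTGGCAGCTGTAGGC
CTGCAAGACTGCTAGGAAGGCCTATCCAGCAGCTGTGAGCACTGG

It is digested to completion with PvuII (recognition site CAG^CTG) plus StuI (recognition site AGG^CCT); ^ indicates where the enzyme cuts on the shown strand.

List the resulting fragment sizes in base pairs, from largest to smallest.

123, 26, 23, 21, 13, 12, 7 bp

PvuII sites (CAGCTG) start at positions 21, 170, 210.
PvuII cuts after base 3 of each site, so after positions 23, 172, 212.
StuI sites (AGGCCT) start at positions 144, 177, 198.
StuI cuts after base 3 of each site, so after positions 146, 179, 200.
Combined cut positions: 23, 146, 172, 179, 200, 212.
Linear molecule, 6 cuts → 7 fragments:
  1–23 → 23 bp
  24–146 → 123 bp
  147–172 → 26 bp
  173–179 → 7 bp
  180–200 → 21 bp
  201–212 → 12 bp
  213–225 → 13 bp
Sorted largest to smallest: 123, 26, 23, 21, 13, 12, 7 bp.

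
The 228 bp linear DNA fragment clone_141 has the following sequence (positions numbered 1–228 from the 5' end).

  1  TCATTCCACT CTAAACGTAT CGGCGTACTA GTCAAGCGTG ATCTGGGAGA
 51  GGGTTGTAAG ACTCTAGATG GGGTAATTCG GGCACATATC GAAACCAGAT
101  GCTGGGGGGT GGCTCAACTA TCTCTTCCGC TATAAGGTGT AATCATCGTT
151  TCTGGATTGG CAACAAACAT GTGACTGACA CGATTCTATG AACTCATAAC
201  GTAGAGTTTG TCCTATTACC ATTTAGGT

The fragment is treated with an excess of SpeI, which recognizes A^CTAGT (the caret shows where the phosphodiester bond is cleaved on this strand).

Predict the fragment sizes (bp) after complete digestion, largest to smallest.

The SpeI site (ACTAGT) starts at position 27.
SpeI cuts after the first base of each site, so after position 27.
Linear molecule, 1 cut → 2 fragments:
  1–27 → 27 bp
  28–228 → 201 bp
Sorted largest to smallest: 201, 27 bp.

201, 27 bp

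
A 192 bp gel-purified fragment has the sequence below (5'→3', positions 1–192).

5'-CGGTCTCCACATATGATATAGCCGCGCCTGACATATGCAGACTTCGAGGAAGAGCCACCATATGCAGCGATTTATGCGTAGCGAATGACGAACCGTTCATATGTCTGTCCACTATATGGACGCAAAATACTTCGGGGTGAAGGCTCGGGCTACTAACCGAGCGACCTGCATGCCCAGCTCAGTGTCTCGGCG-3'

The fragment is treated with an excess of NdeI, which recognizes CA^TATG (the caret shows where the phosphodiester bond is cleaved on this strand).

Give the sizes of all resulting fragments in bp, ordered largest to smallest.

93, 39, 27, 22, 11 bp

NdeI sites (CATATG) start at positions 10, 32, 59, 98.
NdeI cuts after base 2 of each site, so after positions 11, 33, 60, 99.
Linear molecule, 4 cuts → 5 fragments:
  1–11 → 11 bp
  12–33 → 22 bp
  34–60 → 27 bp
  61–99 → 39 bp
  100–192 → 93 bp
Sorted largest to smallest: 93, 39, 27, 22, 11 bp.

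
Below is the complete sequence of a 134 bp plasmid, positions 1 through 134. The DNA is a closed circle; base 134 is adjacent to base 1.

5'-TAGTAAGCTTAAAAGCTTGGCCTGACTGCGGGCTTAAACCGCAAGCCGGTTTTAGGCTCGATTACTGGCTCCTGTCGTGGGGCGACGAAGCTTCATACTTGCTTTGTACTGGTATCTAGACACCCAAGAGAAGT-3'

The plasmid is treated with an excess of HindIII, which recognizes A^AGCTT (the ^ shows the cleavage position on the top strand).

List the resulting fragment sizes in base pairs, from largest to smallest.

HindIII sites (AAGCTT) start at positions 5, 13, 88.
HindIII cuts after the first base of each site, so after positions 5, 13, 88.
Circular molecule, 3 cuts → 3 fragments:
  6–13 → 8 bp
  14–88 → 75 bp
  89–134 then 1–5 → 46 + 5 = 51 bp
Sorted largest to smallest: 75, 51, 8 bp.

75, 51, 8 bp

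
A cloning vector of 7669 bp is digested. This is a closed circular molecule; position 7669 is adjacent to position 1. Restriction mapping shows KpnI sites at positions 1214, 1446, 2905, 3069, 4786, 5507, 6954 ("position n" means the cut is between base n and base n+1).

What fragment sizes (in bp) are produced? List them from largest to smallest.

Circular molecule, 7 cuts → 7 fragments:
  1446 − 1214 = 232 bp
  2905 − 1446 = 1459 bp
  3069 − 2905 = 164 bp
  4786 − 3069 = 1717 bp
  5507 − 4786 = 721 bp
  6954 − 5507 = 1447 bp
  wrap: 7669 − 6954 + 1214 = 1929 bp
Sorted largest to smallest: 1929, 1717, 1459, 1447, 721, 232, 164 bp.

1929, 1717, 1459, 1447, 721, 232, 164 bp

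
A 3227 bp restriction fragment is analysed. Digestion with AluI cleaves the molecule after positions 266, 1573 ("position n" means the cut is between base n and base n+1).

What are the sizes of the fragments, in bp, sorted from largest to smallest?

Linear molecule, 2 cuts → 3 fragments:
  266 − 0 = 266 bp
  1573 − 266 = 1307 bp
  3227 − 1573 = 1654 bp
Sorted largest to smallest: 1654, 1307, 266 bp.

1654, 1307, 266 bp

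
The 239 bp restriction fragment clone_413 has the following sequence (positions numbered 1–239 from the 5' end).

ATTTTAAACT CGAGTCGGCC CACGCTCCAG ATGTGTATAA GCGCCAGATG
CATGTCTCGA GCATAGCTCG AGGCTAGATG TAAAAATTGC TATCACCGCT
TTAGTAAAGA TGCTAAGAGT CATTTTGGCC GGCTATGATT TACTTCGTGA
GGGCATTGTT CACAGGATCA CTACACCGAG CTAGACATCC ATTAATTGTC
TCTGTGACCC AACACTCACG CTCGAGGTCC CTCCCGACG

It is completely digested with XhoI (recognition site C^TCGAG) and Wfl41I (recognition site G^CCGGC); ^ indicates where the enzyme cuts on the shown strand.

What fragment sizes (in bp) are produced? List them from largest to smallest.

93, 61, 47, 18, 11, 9 bp

XhoI sites (CTCGAG) start at positions 9, 56, 67, 221.
XhoI cuts after the first base of each site, so after positions 9, 56, 67, 221.
The Wfl41I site (GCCGGC) starts at position 128.
Wfl41I cuts after the first base of each site, so after position 128.
Combined cut positions: 9, 56, 67, 128, 221.
Linear molecule, 5 cuts → 6 fragments:
  1–9 → 9 bp
  10–56 → 47 bp
  57–67 → 11 bp
  68–128 → 61 bp
  129–221 → 93 bp
  222–239 → 18 bp
Sorted largest to smallest: 93, 61, 47, 18, 11, 9 bp.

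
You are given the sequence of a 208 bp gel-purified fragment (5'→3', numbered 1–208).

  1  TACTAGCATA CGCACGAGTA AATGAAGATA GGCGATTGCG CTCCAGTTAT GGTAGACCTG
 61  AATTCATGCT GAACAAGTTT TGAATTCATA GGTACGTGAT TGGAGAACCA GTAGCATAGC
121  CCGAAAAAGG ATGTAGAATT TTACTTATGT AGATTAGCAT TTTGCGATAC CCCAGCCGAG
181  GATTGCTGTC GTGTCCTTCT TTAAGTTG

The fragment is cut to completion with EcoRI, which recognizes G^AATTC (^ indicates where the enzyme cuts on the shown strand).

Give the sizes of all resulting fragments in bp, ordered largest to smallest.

EcoRI sites (GAATTC) start at positions 60, 82.
EcoRI cuts after the first base of each site, so after positions 60, 82.
Linear molecule, 2 cuts → 3 fragments:
  1–60 → 60 bp
  61–82 → 22 bp
  83–208 → 126 bp
Sorted largest to smallest: 126, 60, 22 bp.

126, 60, 22 bp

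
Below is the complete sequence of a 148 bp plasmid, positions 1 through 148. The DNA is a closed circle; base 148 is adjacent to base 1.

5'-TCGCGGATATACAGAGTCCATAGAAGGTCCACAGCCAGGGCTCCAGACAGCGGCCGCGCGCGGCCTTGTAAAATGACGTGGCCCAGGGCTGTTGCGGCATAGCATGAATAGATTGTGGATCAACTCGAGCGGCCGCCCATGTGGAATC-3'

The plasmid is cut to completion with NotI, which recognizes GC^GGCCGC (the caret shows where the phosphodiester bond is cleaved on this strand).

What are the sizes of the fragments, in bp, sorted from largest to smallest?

79, 69 bp

NotI sites (GCGGCCGC) start at positions 50, 129.
NotI cuts after base 2 of each site, so after positions 51, 130.
Circular molecule, 2 cuts → 2 fragments:
  52–130 → 79 bp
  131–148 then 1–51 → 18 + 51 = 69 bp
Sorted largest to smallest: 79, 69 bp.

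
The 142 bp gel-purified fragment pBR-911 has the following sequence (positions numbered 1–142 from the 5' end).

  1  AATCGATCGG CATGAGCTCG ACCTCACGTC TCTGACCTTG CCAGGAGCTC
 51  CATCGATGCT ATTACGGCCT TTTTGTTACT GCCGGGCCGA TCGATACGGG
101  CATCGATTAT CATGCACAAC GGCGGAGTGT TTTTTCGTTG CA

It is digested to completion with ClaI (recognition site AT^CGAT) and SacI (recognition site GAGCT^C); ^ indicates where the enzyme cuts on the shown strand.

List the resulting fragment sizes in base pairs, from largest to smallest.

39, 38, 31, 15, 12, 4, 3 bp

ClaI sites (ATCGAT) start at positions 2, 52, 90, 102.
ClaI cuts after base 2 of each site, so after positions 3, 53, 91, 103.
SacI sites (GAGCTC) start at positions 14, 45.
SacI cuts after base 5 of each site (before the last base), so after positions 18, 49.
Combined cut positions: 3, 18, 49, 53, 91, 103.
Linear molecule, 6 cuts → 7 fragments:
  1–3 → 3 bp
  4–18 → 15 bp
  19–49 → 31 bp
  50–53 → 4 bp
  54–91 → 38 bp
  92–103 → 12 bp
  104–142 → 39 bp
Sorted largest to smallest: 39, 38, 31, 15, 12, 4, 3 bp.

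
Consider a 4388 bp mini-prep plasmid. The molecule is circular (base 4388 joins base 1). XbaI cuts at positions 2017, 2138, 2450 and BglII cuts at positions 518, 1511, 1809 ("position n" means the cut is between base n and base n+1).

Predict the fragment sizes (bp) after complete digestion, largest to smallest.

Combined cut positions (sorted): 518, 1511, 1809, 2017, 2138, 2450.
Circular molecule, 6 cuts → 6 fragments:
  1511 − 518 = 993 bp
  1809 − 1511 = 298 bp
  2017 − 1809 = 208 bp
  2138 − 2017 = 121 bp
  2450 − 2138 = 312 bp
  wrap: 4388 − 2450 + 518 = 2456 bp
Sorted largest to smallest: 2456, 993, 312, 298, 208, 121 bp.

2456, 993, 312, 298, 208, 121 bp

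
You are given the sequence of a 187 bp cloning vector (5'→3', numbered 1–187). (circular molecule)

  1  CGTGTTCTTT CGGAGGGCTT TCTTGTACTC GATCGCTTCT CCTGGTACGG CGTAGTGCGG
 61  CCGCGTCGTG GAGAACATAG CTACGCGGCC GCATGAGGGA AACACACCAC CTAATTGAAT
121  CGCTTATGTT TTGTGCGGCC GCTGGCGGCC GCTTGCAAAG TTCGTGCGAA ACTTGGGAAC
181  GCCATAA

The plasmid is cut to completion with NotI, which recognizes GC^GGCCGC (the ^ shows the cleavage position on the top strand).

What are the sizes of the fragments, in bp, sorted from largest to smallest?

NotI sites (GCGGCCGC) start at positions 57, 85, 135, 145.
NotI cuts after base 2 of each site, so after positions 58, 86, 136, 146.
Circular molecule, 4 cuts → 4 fragments:
  59–86 → 28 bp
  87–136 → 50 bp
  137–146 → 10 bp
  147–187 then 1–58 → 41 + 58 = 99 bp
Sorted largest to smallest: 99, 50, 28, 10 bp.

99, 50, 28, 10 bp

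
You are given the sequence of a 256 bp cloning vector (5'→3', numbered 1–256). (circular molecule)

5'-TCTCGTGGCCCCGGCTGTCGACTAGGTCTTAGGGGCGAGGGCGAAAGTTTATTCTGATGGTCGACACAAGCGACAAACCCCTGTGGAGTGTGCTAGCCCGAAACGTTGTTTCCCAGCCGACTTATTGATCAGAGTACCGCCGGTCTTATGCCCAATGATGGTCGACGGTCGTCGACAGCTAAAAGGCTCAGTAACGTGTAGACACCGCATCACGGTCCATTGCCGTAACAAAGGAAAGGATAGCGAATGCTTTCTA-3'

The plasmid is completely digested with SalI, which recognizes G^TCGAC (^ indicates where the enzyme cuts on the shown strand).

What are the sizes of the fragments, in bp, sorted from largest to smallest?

SalI sites (GTCGAC) start at positions 17, 60, 161, 171.
SalI cuts after the first base of each site, so after positions 17, 60, 161, 171.
Circular molecule, 4 cuts → 4 fragments:
  18–60 → 43 bp
  61–161 → 101 bp
  162–171 → 10 bp
  172–256 then 1–17 → 85 + 17 = 102 bp
Sorted largest to smallest: 102, 101, 43, 10 bp.

102, 101, 43, 10 bp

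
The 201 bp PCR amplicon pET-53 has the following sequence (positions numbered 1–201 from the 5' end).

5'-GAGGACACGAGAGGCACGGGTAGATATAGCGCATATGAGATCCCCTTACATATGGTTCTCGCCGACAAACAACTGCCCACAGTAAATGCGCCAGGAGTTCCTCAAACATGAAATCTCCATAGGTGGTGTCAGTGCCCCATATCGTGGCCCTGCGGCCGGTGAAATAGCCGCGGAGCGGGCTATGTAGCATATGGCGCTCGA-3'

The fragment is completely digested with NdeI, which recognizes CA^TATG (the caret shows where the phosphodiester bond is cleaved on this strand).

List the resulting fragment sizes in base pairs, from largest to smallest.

NdeI sites (CATATG) start at positions 32, 49, 188.
NdeI cuts after base 2 of each site, so after positions 33, 50, 189.
Linear molecule, 3 cuts → 4 fragments:
  1–33 → 33 bp
  34–50 → 17 bp
  51–189 → 139 bp
  190–201 → 12 bp
Sorted largest to smallest: 139, 33, 17, 12 bp.

139, 33, 17, 12 bp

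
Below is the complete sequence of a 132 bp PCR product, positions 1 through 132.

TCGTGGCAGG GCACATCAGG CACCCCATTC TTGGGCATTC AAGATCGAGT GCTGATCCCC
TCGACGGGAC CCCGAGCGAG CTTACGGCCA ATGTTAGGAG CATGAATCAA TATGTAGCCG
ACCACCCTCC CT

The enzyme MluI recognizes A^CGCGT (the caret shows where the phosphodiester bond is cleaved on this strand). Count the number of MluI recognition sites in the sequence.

0

No occurrence of ACGCGT is present in the sequence.
MluI does not cut: 0 sites.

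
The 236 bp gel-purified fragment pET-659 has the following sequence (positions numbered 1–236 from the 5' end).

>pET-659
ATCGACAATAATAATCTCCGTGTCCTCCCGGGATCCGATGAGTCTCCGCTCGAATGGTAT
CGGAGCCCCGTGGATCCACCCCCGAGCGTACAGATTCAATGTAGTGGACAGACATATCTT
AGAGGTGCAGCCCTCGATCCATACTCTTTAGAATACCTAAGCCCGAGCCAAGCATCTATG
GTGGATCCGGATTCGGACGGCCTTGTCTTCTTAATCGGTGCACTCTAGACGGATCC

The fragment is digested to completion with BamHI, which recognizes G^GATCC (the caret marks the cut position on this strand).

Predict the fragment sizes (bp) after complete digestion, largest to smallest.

BamHI sites (GGATCC) start at positions 31, 72, 183, 231.
BamHI cuts after the first base of each site, so after positions 31, 72, 183, 231.
Linear molecule, 4 cuts → 5 fragments:
  1–31 → 31 bp
  32–72 → 41 bp
  73–183 → 111 bp
  184–231 → 48 bp
  232–236 → 5 bp
Sorted largest to smallest: 111, 48, 41, 31, 5 bp.

111, 48, 41, 31, 5 bp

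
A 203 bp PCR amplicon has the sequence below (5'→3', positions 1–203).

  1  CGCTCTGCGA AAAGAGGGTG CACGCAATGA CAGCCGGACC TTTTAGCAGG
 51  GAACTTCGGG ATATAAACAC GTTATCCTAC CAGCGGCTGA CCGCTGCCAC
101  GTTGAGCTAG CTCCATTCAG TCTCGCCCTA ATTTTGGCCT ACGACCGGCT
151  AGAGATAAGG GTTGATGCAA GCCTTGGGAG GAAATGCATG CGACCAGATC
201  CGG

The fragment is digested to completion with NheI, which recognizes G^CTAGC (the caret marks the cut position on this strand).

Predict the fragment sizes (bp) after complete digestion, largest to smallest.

The NheI site (GCTAGC) starts at position 106.
NheI cuts after the first base of each site, so after position 106.
Linear molecule, 1 cut → 2 fragments:
  1–106 → 106 bp
  107–203 → 97 bp
Sorted largest to smallest: 106, 97 bp.

106, 97 bp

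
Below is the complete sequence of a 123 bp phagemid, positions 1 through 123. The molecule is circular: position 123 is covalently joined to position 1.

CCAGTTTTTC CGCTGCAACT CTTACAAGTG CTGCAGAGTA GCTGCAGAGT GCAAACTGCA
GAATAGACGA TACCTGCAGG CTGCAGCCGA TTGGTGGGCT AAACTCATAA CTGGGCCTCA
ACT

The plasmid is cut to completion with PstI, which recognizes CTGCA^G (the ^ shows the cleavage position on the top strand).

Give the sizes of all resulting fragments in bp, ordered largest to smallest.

PstI sites (CTGCAG) start at positions 31, 42, 56, 74, 81.
PstI cuts after base 5 of each site (before the last base), so after positions 35, 46, 60, 78, 85.
Circular molecule, 5 cuts → 5 fragments:
  36–46 → 11 bp
  47–60 → 14 bp
  61–78 → 18 bp
  79–85 → 7 bp
  86–123 then 1–35 → 38 + 35 = 73 bp
Sorted largest to smallest: 73, 18, 14, 11, 7 bp.

73, 18, 14, 11, 7 bp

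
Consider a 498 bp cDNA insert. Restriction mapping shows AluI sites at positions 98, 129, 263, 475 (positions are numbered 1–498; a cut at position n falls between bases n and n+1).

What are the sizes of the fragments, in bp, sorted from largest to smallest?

212, 134, 98, 31, 23 bp

Linear molecule, 4 cuts → 5 fragments:
  98 − 0 = 98 bp
  129 − 98 = 31 bp
  263 − 129 = 134 bp
  475 − 263 = 212 bp
  498 − 475 = 23 bp
Sorted largest to smallest: 212, 134, 98, 31, 23 bp.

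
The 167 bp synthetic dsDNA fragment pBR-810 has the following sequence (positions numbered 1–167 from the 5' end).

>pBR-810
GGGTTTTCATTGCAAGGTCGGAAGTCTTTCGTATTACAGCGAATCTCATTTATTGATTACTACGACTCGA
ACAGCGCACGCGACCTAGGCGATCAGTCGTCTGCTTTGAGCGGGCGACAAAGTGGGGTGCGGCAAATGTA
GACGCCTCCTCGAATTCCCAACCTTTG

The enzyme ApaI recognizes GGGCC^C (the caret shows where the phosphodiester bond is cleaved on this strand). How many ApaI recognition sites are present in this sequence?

0

No occurrence of GGGCCC is present in the sequence.
ApaI does not cut: 0 sites.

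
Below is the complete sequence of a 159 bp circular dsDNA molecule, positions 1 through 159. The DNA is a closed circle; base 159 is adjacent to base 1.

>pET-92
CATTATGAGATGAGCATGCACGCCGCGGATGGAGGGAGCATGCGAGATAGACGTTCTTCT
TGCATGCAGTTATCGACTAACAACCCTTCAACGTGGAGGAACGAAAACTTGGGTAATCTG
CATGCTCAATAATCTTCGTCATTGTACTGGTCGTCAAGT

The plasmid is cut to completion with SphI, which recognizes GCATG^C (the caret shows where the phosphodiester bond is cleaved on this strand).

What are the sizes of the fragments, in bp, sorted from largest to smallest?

SphI sites (GCATGC) start at positions 14, 38, 62, 120.
SphI cuts after base 5 of each site (before the last base), so after positions 18, 42, 66, 124.
Circular molecule, 4 cuts → 4 fragments:
  19–42 → 24 bp
  43–66 → 24 bp
  67–124 → 58 bp
  125–159 then 1–18 → 35 + 18 = 53 bp
Sorted largest to smallest: 58, 53, 24, 24 bp.

58, 53, 24, 24 bp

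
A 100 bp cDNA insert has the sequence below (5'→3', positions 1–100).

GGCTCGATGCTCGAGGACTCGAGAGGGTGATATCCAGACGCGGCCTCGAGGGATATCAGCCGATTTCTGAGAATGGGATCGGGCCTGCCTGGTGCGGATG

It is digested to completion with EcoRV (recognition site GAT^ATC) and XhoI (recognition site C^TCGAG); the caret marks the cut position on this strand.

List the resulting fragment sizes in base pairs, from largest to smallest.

46, 14, 13, 10, 9, 8 bp

EcoRV sites (GATATC) start at positions 29, 52.
EcoRV cuts after base 3 of each site, so after positions 31, 54.
XhoI sites (CTCGAG) start at positions 10, 18, 45.
XhoI cuts after the first base of each site, so after positions 10, 18, 45.
Combined cut positions: 10, 18, 31, 45, 54.
Linear molecule, 5 cuts → 6 fragments:
  1–10 → 10 bp
  11–18 → 8 bp
  19–31 → 13 bp
  32–45 → 14 bp
  46–54 → 9 bp
  55–100 → 46 bp
Sorted largest to smallest: 46, 14, 13, 10, 9, 8 bp.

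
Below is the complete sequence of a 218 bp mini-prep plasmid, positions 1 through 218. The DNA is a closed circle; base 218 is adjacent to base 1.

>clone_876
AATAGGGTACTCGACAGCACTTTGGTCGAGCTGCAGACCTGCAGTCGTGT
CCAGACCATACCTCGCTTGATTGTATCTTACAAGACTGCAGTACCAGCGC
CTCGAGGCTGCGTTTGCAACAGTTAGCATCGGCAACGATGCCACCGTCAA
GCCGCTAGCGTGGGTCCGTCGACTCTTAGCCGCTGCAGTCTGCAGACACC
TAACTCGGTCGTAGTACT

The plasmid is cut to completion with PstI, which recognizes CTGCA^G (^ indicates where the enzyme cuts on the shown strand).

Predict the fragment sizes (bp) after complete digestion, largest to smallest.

97, 59, 47, 8, 7 bp

PstI sites (CTGCAG) start at positions 31, 39, 86, 183, 190.
PstI cuts after base 5 of each site (before the last base), so after positions 35, 43, 90, 187, 194.
Circular molecule, 5 cuts → 5 fragments:
  36–43 → 8 bp
  44–90 → 47 bp
  91–187 → 97 bp
  188–194 → 7 bp
  195–218 then 1–35 → 24 + 35 = 59 bp
Sorted largest to smallest: 97, 59, 47, 8, 7 bp.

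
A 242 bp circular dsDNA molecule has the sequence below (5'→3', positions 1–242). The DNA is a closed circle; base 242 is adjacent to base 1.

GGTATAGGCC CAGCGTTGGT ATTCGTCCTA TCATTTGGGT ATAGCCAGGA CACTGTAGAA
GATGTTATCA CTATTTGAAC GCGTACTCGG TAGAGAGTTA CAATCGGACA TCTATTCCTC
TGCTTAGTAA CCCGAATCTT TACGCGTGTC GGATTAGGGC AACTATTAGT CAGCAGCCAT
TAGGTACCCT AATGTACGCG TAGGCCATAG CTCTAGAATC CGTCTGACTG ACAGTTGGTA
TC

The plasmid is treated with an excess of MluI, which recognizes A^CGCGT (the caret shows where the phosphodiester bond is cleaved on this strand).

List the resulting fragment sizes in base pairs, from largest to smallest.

MluI sites (ACGCGT) start at positions 79, 142, 196.
MluI cuts after the first base of each site, so after positions 79, 142, 196.
Circular molecule, 3 cuts → 3 fragments:
  80–142 → 63 bp
  143–196 → 54 bp
  197–242 then 1–79 → 46 + 79 = 125 bp
Sorted largest to smallest: 125, 63, 54 bp.

125, 63, 54 bp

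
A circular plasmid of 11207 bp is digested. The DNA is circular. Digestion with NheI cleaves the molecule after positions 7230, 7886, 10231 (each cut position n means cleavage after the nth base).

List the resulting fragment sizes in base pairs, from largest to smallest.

Circular molecule, 3 cuts → 3 fragments:
  7886 − 7230 = 656 bp
  10231 − 7886 = 2345 bp
  wrap: 11207 − 10231 + 7230 = 8206 bp
Sorted largest to smallest: 8206, 2345, 656 bp.

8206, 2345, 656 bp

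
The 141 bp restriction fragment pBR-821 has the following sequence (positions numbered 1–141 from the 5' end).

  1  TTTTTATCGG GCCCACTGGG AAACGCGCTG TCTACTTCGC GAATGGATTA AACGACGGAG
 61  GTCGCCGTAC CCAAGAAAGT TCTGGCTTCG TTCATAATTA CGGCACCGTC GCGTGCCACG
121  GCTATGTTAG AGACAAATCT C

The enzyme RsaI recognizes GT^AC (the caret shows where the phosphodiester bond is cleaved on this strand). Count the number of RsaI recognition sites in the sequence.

1

GTAC occurs starting at position 67.
RsaI cuts at 1 site.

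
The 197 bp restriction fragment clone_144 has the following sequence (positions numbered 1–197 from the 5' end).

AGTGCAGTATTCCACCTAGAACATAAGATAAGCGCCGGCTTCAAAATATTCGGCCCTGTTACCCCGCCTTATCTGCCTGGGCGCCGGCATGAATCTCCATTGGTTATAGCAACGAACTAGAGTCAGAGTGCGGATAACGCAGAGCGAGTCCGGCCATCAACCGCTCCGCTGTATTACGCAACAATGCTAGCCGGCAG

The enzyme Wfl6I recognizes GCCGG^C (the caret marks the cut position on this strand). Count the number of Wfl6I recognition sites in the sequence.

GCCGGC occurs starting at positions 34, 83, 190.
Wfl6I cuts at 3 sites.

3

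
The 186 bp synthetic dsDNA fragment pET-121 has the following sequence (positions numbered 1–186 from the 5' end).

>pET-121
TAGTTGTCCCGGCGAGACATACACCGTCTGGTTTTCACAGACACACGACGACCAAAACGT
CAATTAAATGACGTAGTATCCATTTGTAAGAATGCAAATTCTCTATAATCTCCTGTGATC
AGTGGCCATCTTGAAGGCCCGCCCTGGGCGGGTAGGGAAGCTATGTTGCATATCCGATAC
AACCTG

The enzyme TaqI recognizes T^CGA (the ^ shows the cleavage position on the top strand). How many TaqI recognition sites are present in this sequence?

0

No occurrence of TCGA is present in the sequence.
TaqI does not cut: 0 sites.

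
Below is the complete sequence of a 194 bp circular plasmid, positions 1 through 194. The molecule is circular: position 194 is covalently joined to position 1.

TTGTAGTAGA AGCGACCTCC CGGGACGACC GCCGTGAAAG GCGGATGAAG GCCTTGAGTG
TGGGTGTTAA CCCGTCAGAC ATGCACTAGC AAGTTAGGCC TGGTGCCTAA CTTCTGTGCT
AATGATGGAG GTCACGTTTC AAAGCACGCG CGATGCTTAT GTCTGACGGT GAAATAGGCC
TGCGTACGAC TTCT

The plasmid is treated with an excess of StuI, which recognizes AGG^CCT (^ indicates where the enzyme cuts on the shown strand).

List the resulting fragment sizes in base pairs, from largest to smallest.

80, 67, 47 bp

StuI sites (AGGCCT) start at positions 49, 96, 176.
StuI cuts after base 3 of each site, so after positions 51, 98, 178.
Circular molecule, 3 cuts → 3 fragments:
  52–98 → 47 bp
  99–178 → 80 bp
  179–194 then 1–51 → 16 + 51 = 67 bp
Sorted largest to smallest: 80, 67, 47 bp.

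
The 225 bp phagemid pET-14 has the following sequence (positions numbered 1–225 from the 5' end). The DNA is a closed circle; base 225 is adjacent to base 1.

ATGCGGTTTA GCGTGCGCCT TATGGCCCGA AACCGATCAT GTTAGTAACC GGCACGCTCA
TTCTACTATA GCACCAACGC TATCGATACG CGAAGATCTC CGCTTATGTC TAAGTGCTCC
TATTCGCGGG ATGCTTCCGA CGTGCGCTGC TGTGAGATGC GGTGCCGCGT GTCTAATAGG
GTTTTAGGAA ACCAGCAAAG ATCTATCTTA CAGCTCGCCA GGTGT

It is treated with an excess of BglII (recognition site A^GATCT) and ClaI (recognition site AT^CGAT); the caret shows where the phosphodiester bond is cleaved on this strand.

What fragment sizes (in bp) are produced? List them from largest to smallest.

BglII sites (AGATCT) start at positions 94, 199.
BglII cuts after the first base of each site, so after positions 94, 199.
The ClaI site (ATCGAT) starts at position 82.
ClaI cuts after base 2 of each site, so after position 83.
Combined cut positions: 83, 94, 199.
Circular molecule, 3 cuts → 3 fragments:
  84–94 → 11 bp
  95–199 → 105 bp
  200–225 then 1–83 → 26 + 83 = 109 bp
Sorted largest to smallest: 109, 105, 11 bp.

109, 105, 11 bp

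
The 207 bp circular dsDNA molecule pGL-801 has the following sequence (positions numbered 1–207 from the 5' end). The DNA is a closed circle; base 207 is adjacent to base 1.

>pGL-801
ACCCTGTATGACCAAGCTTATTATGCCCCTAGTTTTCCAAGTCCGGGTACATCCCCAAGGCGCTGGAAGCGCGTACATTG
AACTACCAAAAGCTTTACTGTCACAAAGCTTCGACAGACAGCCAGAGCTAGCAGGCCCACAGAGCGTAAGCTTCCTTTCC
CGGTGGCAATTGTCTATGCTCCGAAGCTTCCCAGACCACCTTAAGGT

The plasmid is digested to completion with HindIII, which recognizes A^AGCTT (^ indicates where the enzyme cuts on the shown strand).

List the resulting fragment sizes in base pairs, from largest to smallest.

HindIII sites (AAGCTT) start at positions 14, 90, 106, 148, 184.
HindIII cuts after the first base of each site, so after positions 14, 90, 106, 148, 184.
Circular molecule, 5 cuts → 5 fragments:
  15–90 → 76 bp
  91–106 → 16 bp
  107–148 → 42 bp
  149–184 → 36 bp
  185–207 then 1–14 → 23 + 14 = 37 bp
Sorted largest to smallest: 76, 42, 37, 36, 16 bp.

76, 42, 37, 36, 16 bp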